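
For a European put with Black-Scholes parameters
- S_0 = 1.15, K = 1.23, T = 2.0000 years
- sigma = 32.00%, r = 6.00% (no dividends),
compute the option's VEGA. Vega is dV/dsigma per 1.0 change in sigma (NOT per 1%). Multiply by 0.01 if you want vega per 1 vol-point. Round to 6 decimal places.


Answer: Vega = 0.611788

Derivation:
d1 = 0.3428313824; d2 = -0.1097169576
phi(d1) = 0.3761733474; exp(-qT) = 1.0000000000; exp(-rT) = 0.8869204367
Vega = S * exp(-qT) * phi(d1) * sqrt(T) = 1.1500 * 1.0000000000 * 0.3761733474 * 1.4142135624 = 0.611788


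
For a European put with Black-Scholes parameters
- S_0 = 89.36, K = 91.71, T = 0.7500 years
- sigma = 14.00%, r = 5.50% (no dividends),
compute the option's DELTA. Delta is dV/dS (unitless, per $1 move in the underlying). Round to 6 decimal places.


Answer: Delta = -0.425930

Derivation:
d1 = 0.1867458431; d2 = 0.0655022866
phi(d1) = 0.3920462199; exp(-qT) = 1.0000000000; exp(-rT) = 0.9595892027
N(-d1) = 0.4259299553
Delta = -exp(-qT) * N(-d1) = -1.0000000000 * 0.4259299553 = -0.425930


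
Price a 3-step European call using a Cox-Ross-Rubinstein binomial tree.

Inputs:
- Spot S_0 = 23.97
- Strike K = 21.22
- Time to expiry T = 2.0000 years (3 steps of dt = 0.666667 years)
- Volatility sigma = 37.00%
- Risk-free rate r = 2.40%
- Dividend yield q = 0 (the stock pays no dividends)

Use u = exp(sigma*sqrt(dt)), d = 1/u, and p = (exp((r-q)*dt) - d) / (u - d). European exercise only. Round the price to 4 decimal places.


dt = T/N = 0.666667
u = exp(sigma*sqrt(dt)) = 1.352702; d = 1/u = 0.739261
p = (exp((r-q)*dt) - d) / (u - d) = 0.451335
Discount per step: exp(-r*dt) = 0.984127
Stock lattice S(k, i) with i counting down-moves:
  k=0: S(0,0) = 23.9700
  k=1: S(1,0) = 32.4243; S(1,1) = 17.7201
  k=2: S(2,0) = 43.8603; S(2,1) = 23.9700; S(2,2) = 13.0998
  k=3: S(3,0) = 59.3300; S(3,1) = 32.4243; S(3,2) = 17.7201; S(3,3) = 9.6842
Terminal payoffs V(N, i) = max(S_T - K, 0):
  V(3,0) = 38.109951; V(3,1) = 11.204256; V(3,2) = 0.000000; V(3,3) = 0.000000
Backward induction: V(k, i) = exp(-r*dt) * [p * V(k+1, i) + (1-p) * V(k+1, i+1)].
  V(2,0) = exp(-r*dt) * [p*38.109951 + (1-p)*11.204256] = 22.977159
  V(2,1) = exp(-r*dt) * [p*11.204256 + (1-p)*0.000000] = 4.976612
  V(2,2) = exp(-r*dt) * [p*0.000000 + (1-p)*0.000000] = 0.000000
  V(1,0) = exp(-r*dt) * [p*22.977159 + (1-p)*4.976612] = 12.892951
  V(1,1) = exp(-r*dt) * [p*4.976612 + (1-p)*0.000000] = 2.210470
  V(0,0) = exp(-r*dt) * [p*12.892951 + (1-p)*2.210470] = 6.920238

Answer: Price = V(0,0) = 6.9202


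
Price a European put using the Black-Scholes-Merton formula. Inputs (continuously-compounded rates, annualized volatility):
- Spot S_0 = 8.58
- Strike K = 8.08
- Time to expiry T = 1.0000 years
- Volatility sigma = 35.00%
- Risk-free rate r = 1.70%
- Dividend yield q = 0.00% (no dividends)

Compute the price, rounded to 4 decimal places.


Answer: Price = 0.8570

Derivation:
d1 = (ln(S/K) + (r - q + 0.5*sigma^2) * T) / (sigma * sqrt(T)) = 0.39512012
d2 = d1 - sigma * sqrt(T) = 0.04512012
exp(-rT) = 0.98314368; exp(-qT) = 1.00000000
P = K * exp(-rT) * N(-d2) - S_0 * exp(-qT) * N(-d1)
N(-d1) = 0.34637712; N(-d2) = 0.48200578
P = 8.0800 * 0.98314368 * 0.48200578 - 8.5800 * 1.00000000 * 0.34637712 = 0.8570


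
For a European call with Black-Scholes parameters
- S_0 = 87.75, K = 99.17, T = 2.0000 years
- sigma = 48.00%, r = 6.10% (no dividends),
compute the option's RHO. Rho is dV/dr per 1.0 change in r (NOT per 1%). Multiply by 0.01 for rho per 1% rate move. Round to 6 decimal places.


d1 = 0.3389049564; d2 = -0.3399175535
phi(d1) = 0.3766771525; exp(-qT) = 1.0000000000; exp(-rT) = 0.8851483685
N(d2) = 0.3669593086
Rho = K*T*exp(-rT)*N(d2) = 99.1700 * 2.0000 * 0.8851483685 * 0.3669593086 = 64.423496

Answer: Rho = 64.423496


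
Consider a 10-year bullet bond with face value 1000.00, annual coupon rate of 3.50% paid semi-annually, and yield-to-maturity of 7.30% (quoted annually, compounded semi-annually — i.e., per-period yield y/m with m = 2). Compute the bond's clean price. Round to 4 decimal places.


Coupon per period c = face * coupon_rate / m = 17.500000
Periods per year m = 2; per-period yield y/m = 0.036500
Number of cashflows N = 20
Cashflows (t years, CF_t, discount factor 1/(1+y/m)^(m*t), PV):
  t = 0.5000: CF_t = 17.500000, DF = 0.964785, PV = 16.883743
  t = 1.0000: CF_t = 17.500000, DF = 0.930811, PV = 16.289188
  t = 1.5000: CF_t = 17.500000, DF = 0.898033, PV = 15.715570
  t = 2.0000: CF_t = 17.500000, DF = 0.866409, PV = 15.162151
  t = 2.5000: CF_t = 17.500000, DF = 0.835898, PV = 14.628221
  t = 3.0000: CF_t = 17.500000, DF = 0.806462, PV = 14.113093
  t = 3.5000: CF_t = 17.500000, DF = 0.778063, PV = 13.616105
  t = 4.0000: CF_t = 17.500000, DF = 0.750664, PV = 13.136619
  t = 4.5000: CF_t = 17.500000, DF = 0.724230, PV = 12.674017
  t = 5.0000: CF_t = 17.500000, DF = 0.698726, PV = 12.227706
  t = 5.5000: CF_t = 17.500000, DF = 0.674121, PV = 11.797111
  t = 6.0000: CF_t = 17.500000, DF = 0.650382, PV = 11.381680
  t = 6.5000: CF_t = 17.500000, DF = 0.627479, PV = 10.980878
  t = 7.0000: CF_t = 17.500000, DF = 0.605382, PV = 10.594190
  t = 7.5000: CF_t = 17.500000, DF = 0.584064, PV = 10.221119
  t = 8.0000: CF_t = 17.500000, DF = 0.563496, PV = 9.861186
  t = 8.5000: CF_t = 17.500000, DF = 0.543653, PV = 9.513928
  t = 9.0000: CF_t = 17.500000, DF = 0.524508, PV = 9.178898
  t = 9.5000: CF_t = 17.500000, DF = 0.506038, PV = 8.855666
  t = 10.0000: CF_t = 1017.500000, DF = 0.488218, PV = 496.761911
Price P = sum_t PV_t = 733.592981

Answer: Price = 733.5930


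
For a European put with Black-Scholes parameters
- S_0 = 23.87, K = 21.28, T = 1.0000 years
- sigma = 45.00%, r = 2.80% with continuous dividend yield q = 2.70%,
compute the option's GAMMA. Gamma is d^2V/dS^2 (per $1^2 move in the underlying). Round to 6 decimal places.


Answer: Gamma = 0.032179

Derivation:
d1 = 0.4824550575; d2 = 0.0324550575
phi(d1) = 0.3551127357; exp(-qT) = 0.9733612415; exp(-rT) = 0.9723883668
Gamma = exp(-qT) * phi(d1) / (S * sigma * sqrt(T)) = 0.9733612415 * 0.3551127357 / (23.8700 * 0.4500 * 1.0000000000) = 0.032179


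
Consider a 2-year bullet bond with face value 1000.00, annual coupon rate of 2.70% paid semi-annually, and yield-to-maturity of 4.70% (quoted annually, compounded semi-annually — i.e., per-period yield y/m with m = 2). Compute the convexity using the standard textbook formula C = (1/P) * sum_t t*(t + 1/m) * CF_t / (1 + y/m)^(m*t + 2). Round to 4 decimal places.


Answer: Convexity = 4.6444

Derivation:
Coupon per period c = face * coupon_rate / m = 13.500000
Periods per year m = 2; per-period yield y/m = 0.023500
Number of cashflows N = 4
Cashflows (t years, CF_t, discount factor 1/(1+y/m)^(m*t), PV):
  t = 0.5000: CF_t = 13.500000, DF = 0.977040, PV = 13.190034
  t = 1.0000: CF_t = 13.500000, DF = 0.954606, PV = 12.887185
  t = 1.5000: CF_t = 13.500000, DF = 0.932688, PV = 12.591290
  t = 2.0000: CF_t = 1013.500000, DF = 0.911273, PV = 923.575418
Price P = sum_t PV_t = 962.243927
Convexity numerator sum_t t*(t + 1/m) * CF_t / (1+y/m)^(m*t + 2):
  t = 0.5000: term = 6.295645
  t = 1.0000: term = 18.453283
  t = 1.5000: term = 36.059175
  t = 2.0000: term = 4408.254661
Convexity = (1/P) * sum = 4469.062764 / 962.243927 = 4.644418


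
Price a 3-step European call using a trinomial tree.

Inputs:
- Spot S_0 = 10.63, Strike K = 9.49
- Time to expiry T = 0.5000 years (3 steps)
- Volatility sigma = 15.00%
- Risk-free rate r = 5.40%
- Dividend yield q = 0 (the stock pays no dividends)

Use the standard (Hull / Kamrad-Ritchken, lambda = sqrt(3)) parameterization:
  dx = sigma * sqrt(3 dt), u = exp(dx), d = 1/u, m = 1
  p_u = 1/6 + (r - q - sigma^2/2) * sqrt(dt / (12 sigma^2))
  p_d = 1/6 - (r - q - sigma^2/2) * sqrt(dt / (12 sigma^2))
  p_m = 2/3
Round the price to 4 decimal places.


dt = T/N = 0.166667; dx = sigma*sqrt(3*dt) = 0.106066
u = exp(dx) = 1.111895; d = 1/u = 0.899365
p_u = 0.200254, p_m = 0.666667, p_d = 0.133079
Discount per step: exp(-r*dt) = 0.991040
Stock lattice S(k, j) with j the centered position index:
  k=0: S(0,+0) = 10.6300
  k=1: S(1,-1) = 9.5603; S(1,+0) = 10.6300; S(1,+1) = 11.8194
  k=2: S(2,-2) = 8.5982; S(2,-1) = 9.5603; S(2,+0) = 10.6300; S(2,+1) = 11.8194; S(2,+2) = 13.1420
  k=3: S(3,-3) = 7.7329; S(3,-2) = 8.5982; S(3,-1) = 9.5603; S(3,+0) = 10.6300; S(3,+1) = 11.8194; S(3,+2) = 13.1420; S(3,+3) = 14.6125
Terminal payoffs V(N, j) = max(S_T - K, 0):
  V(3,-3) = 0.000000; V(3,-2) = 0.000000; V(3,-1) = 0.070253; V(3,+0) = 1.140000; V(3,+1) = 2.329447; V(3,+2) = 3.651987; V(3,+3) = 5.122513
Backward induction: V(k, j) = exp(-r*dt) * [p_u * V(k+1, j+1) + p_m * V(k+1, j) + p_d * V(k+1, j-1)]
  V(2,-2) = exp(-r*dt) * [p_u*0.070253 + p_m*0.000000 + p_d*0.000000] = 0.013942
  V(2,-1) = exp(-r*dt) * [p_u*1.140000 + p_m*0.070253 + p_d*0.000000] = 0.272660
  V(2,+0) = exp(-r*dt) * [p_u*2.329447 + p_m*1.140000 + p_d*0.070253] = 1.224758
  V(2,+1) = exp(-r*dt) * [p_u*3.651987 + p_m*2.329447 + p_d*1.140000] = 2.414175
  V(2,+2) = exp(-r*dt) * [p_u*5.122513 + p_m*3.651987 + p_d*2.329447] = 3.736682
  V(1,-1) = exp(-r*dt) * [p_u*1.224758 + p_m*0.272660 + p_d*0.013942] = 0.425049
  V(1,+0) = exp(-r*dt) * [p_u*2.414175 + p_m*1.224758 + p_d*0.272660] = 1.324267
  V(1,+1) = exp(-r*dt) * [p_u*3.736682 + p_m*2.414175 + p_d*1.224758] = 2.498141
  V(0,+0) = exp(-r*dt) * [p_u*2.498141 + p_m*1.324267 + p_d*0.425049] = 1.426775

Answer: Price = V(0,0) = 1.4268


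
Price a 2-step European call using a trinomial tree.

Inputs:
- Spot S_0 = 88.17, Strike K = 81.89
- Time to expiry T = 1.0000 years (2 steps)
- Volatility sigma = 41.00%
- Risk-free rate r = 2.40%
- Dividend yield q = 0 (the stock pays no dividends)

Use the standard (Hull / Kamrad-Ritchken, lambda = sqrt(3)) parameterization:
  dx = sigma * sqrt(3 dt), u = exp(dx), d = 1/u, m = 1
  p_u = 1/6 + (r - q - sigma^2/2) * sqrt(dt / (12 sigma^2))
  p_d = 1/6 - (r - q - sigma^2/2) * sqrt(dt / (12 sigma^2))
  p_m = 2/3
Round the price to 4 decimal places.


dt = T/N = 0.500000; dx = sigma*sqrt(3*dt) = 0.502145
u = exp(dx) = 1.652262; d = 1/u = 0.605231
p_u = 0.136770, p_m = 0.666667, p_d = 0.196563
Discount per step: exp(-r*dt) = 0.988072
Stock lattice S(k, j) with j the centered position index:
  k=0: S(0,+0) = 88.1700
  k=1: S(1,-1) = 53.3632; S(1,+0) = 88.1700; S(1,+1) = 145.6800
  k=2: S(2,-2) = 32.2971; S(2,-1) = 53.3632; S(2,+0) = 88.1700; S(2,+1) = 145.6800; S(2,+2) = 240.7015
Terminal payoffs V(N, j) = max(S_T - K, 0):
  V(2,-2) = 0.000000; V(2,-1) = 0.000000; V(2,+0) = 6.280000; V(2,+1) = 63.789961; V(2,+2) = 158.811497
Backward induction: V(k, j) = exp(-r*dt) * [p_u * V(k+1, j+1) + p_m * V(k+1, j) + p_d * V(k+1, j-1)]
  V(1,-1) = exp(-r*dt) * [p_u*6.280000 + p_m*0.000000 + p_d*0.000000] = 0.848670
  V(1,+0) = exp(-r*dt) * [p_u*63.789961 + p_m*6.280000 + p_d*0.000000] = 12.757208
  V(1,+1) = exp(-r*dt) * [p_u*158.811497 + p_m*63.789961 + p_d*6.280000] = 64.700614
  V(0,+0) = exp(-r*dt) * [p_u*64.700614 + p_m*12.757208 + p_d*0.848670] = 17.311730

Answer: Price = V(0,0) = 17.3117


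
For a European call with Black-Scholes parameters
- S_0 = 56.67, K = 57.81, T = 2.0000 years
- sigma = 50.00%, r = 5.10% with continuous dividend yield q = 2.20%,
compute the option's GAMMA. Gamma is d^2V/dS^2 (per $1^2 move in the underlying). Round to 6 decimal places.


Answer: Gamma = 0.008768

Derivation:
d1 = 0.4074111672; d2 = -0.2996956139
phi(d1) = 0.3671699486; exp(-qT) = 0.9569539575; exp(-rT) = 0.9030295517
Gamma = exp(-qT) * phi(d1) / (S * sigma * sqrt(T)) = 0.9569539575 * 0.3671699486 / (56.6700 * 0.5000 * 1.4142135624) = 0.008768


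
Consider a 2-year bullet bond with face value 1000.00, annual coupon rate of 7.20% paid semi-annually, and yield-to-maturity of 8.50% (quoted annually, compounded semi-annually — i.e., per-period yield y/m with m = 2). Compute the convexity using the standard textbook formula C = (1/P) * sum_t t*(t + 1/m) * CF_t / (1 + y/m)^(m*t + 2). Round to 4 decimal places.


Coupon per period c = face * coupon_rate / m = 36.000000
Periods per year m = 2; per-period yield y/m = 0.042500
Number of cashflows N = 4
Cashflows (t years, CF_t, discount factor 1/(1+y/m)^(m*t), PV):
  t = 0.5000: CF_t = 36.000000, DF = 0.959233, PV = 34.532374
  t = 1.0000: CF_t = 36.000000, DF = 0.920127, PV = 33.124579
  t = 1.5000: CF_t = 36.000000, DF = 0.882616, PV = 31.774177
  t = 2.0000: CF_t = 1036.000000, DF = 0.846634, PV = 877.112905
Price P = sum_t PV_t = 976.544035
Convexity numerator sum_t t*(t + 1/m) * CF_t / (1+y/m)^(m*t + 2):
  t = 0.5000: term = 15.887088
  t = 1.0000: term = 45.718240
  t = 1.5000: term = 87.708854
  t = 2.0000: term = 4035.277240
Convexity = (1/P) * sum = 4184.591423 / 976.544035 = 4.285103

Answer: Convexity = 4.2851


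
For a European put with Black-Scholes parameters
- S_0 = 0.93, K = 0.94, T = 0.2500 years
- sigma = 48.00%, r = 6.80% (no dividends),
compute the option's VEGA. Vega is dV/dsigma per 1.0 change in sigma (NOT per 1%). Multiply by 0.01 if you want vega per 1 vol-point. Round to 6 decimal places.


Answer: Vega = 0.183534

Derivation:
d1 = 0.1462696287; d2 = -0.0937303713
phi(d1) = 0.3946973796; exp(-qT) = 1.0000000000; exp(-rT) = 0.9831436846
Vega = S * exp(-qT) * phi(d1) * sqrt(T) = 0.9300 * 1.0000000000 * 0.3946973796 * 0.5000000000 = 0.183534


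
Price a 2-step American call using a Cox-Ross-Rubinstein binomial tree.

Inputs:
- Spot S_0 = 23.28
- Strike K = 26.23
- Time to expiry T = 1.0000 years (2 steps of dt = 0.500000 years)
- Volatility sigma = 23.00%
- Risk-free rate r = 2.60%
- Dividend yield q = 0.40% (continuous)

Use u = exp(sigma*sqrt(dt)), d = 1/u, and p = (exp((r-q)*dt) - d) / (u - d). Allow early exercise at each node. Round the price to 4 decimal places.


Answer: Price = V(0,0) = 1.4223

Derivation:
dt = T/N = 0.500000
u = exp(sigma*sqrt(dt)) = 1.176607; d = 1/u = 0.849902
p = (exp((r-q)*dt) - d) / (u - d) = 0.493286
Discount per step: exp(-r*dt) = 0.987084
Stock lattice S(k, i) with i counting down-moves:
  k=0: S(0,0) = 23.2800
  k=1: S(1,0) = 27.3914; S(1,1) = 19.7857
  k=2: S(2,0) = 32.2289; S(2,1) = 23.2800; S(2,2) = 16.8159
Terminal payoffs V(N, i) = max(S_T - K, 0):
  V(2,0) = 5.998906; V(2,1) = 0.000000; V(2,2) = 0.000000
Backward induction: V(k, i) = exp(-r*dt) * [p * V(k+1, i) + (1-p) * V(k+1, i+1)]; then take max(V_cont, immediate exercise) for American.
  V(1,0) = exp(-r*dt) * [p*5.998906 + (1-p)*0.000000] = 2.920957; exercise = 1.161402; V(1,0) = max -> 2.920957
  V(1,1) = exp(-r*dt) * [p*0.000000 + (1-p)*0.000000] = 0.000000; exercise = 0.000000; V(1,1) = max -> 0.000000
  V(0,0) = exp(-r*dt) * [p*2.920957 + (1-p)*0.000000] = 1.422257; exercise = 0.000000; V(0,0) = max -> 1.422257


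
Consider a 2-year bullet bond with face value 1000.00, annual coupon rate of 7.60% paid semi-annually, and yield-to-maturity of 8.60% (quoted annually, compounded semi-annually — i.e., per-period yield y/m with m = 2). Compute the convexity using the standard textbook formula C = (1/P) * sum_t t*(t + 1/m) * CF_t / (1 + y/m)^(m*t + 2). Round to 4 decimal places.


Answer: Convexity = 4.2656

Derivation:
Coupon per period c = face * coupon_rate / m = 38.000000
Periods per year m = 2; per-period yield y/m = 0.043000
Number of cashflows N = 4
Cashflows (t years, CF_t, discount factor 1/(1+y/m)^(m*t), PV):
  t = 0.5000: CF_t = 38.000000, DF = 0.958773, PV = 36.433365
  t = 1.0000: CF_t = 38.000000, DF = 0.919245, PV = 34.931319
  t = 1.5000: CF_t = 38.000000, DF = 0.881347, PV = 33.491197
  t = 2.0000: CF_t = 1038.000000, DF = 0.845012, PV = 877.122234
Price P = sum_t PV_t = 981.978115
Convexity numerator sum_t t*(t + 1/m) * CF_t / (1+y/m)^(m*t + 2):
  t = 0.5000: term = 16.745599
  t = 1.0000: term = 48.165672
  t = 1.5000: term = 92.359869
  t = 2.0000: term = 4031.452130
Convexity = (1/P) * sum = 4188.723269 / 981.978115 = 4.265597


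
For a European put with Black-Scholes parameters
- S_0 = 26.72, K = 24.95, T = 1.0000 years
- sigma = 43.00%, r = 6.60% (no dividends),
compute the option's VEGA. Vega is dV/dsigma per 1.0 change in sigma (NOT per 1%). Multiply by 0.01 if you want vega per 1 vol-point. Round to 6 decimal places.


Answer: Vega = 9.273353

Derivation:
d1 = 0.5278802941; d2 = 0.0978802941
phi(d1) = 0.3470566223; exp(-qT) = 1.0000000000; exp(-rT) = 0.9361308643
Vega = S * exp(-qT) * phi(d1) * sqrt(T) = 26.7200 * 1.0000000000 * 0.3470566223 * 1.0000000000 = 9.273353


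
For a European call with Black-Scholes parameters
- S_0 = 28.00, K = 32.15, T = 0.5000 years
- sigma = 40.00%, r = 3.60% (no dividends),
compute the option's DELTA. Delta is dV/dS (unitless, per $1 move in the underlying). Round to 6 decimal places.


d1 = -0.2835778932; d2 = -0.5664206057
phi(d1) = 0.3832197311; exp(-qT) = 1.0000000000; exp(-rT) = 0.9821610324
N(d1) = 0.3883669403
Delta = exp(-qT) * N(d1) = 1.0000000000 * 0.3883669403 = 0.388367

Answer: Delta = 0.388367


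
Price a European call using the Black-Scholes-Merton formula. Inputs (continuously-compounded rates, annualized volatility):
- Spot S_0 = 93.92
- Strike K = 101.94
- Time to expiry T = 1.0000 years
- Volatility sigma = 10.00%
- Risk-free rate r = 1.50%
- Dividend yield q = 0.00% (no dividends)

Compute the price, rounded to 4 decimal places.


Answer: Price = 1.4599

Derivation:
d1 = (ln(S/K) + (r - q + 0.5*sigma^2) * T) / (sigma * sqrt(T)) = -0.61941049
d2 = d1 - sigma * sqrt(T) = -0.71941049
exp(-rT) = 0.98511194; exp(-qT) = 1.00000000
C = S_0 * exp(-qT) * N(d1) - K * exp(-rT) * N(d2)
N(d1) = 0.26782299; N(d2) = 0.23594402
C = 93.9200 * 1.00000000 * 0.26782299 - 101.9400 * 0.98511194 * 0.23594402 = 1.4599


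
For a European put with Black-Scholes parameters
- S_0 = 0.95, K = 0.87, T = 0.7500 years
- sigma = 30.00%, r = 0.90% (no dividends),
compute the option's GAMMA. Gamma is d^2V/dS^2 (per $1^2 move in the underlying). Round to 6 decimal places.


Answer: Gamma = 1.430344

Derivation:
d1 = 0.4944765376; d2 = 0.2346689165
phi(d1) = 0.3530335951; exp(-qT) = 1.0000000000; exp(-rT) = 0.9932727301
Gamma = exp(-qT) * phi(d1) / (S * sigma * sqrt(T)) = 1.0000000000 * 0.3530335951 / (0.9500 * 0.3000 * 0.8660254038) = 1.430344


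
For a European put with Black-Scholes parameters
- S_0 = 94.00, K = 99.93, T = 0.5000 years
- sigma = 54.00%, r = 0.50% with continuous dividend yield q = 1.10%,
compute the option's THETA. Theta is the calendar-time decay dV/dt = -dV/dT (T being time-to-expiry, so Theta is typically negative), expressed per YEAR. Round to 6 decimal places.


Answer: Theta = -14.422591

Derivation:
d1 = 0.0228496093; d2 = -0.3589880525
phi(d1) = 0.3988381492; exp(-qT) = 0.9945150973; exp(-rT) = 0.9975031224
Theta = -S*exp(-qT)*phi(d1)*sigma/(2*sqrt(T)) + r*K*exp(-rT)*N(-d2) - q*S*exp(-qT)*N(-d1)
N(-d1) = 0.4908851179; N(-d2) = 0.6401979865; sqrt(T) = 0.7071067812
Term 1 = -94.0000 * 0.9945150973 * 0.3988381492 * 0.5400 / (2 * 0.7071067812) = -14.2368755324
Term 2 = 0.0050 * 99.9300 * 0.9975031224 * 0.6401979865 = 0.3190762354
Term 3 = -0.0110 * 94.0000 * 0.9945150973 * 0.4908851179 = -0.5047912113
Theta = -14.2368755324 + (0.3190762354) + (-0.5047912113) = -14.422591


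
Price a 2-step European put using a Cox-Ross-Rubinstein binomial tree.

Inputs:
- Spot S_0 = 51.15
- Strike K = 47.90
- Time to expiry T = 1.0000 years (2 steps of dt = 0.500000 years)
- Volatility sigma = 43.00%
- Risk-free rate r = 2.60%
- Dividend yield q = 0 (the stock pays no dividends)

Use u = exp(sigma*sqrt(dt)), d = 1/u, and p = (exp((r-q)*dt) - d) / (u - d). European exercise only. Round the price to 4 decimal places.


dt = T/N = 0.500000
u = exp(sigma*sqrt(dt)) = 1.355345; d = 1/u = 0.737820
p = (exp((r-q)*dt) - d) / (u - d) = 0.445755
Discount per step: exp(-r*dt) = 0.987084
Stock lattice S(k, i) with i counting down-moves:
  k=0: S(0,0) = 51.1500
  k=1: S(1,0) = 69.3259; S(1,1) = 37.7395
  k=2: S(2,0) = 93.9605; S(2,1) = 51.1500; S(2,2) = 27.8449
Terminal payoffs V(N, i) = max(K - S_T, 0):
  V(2,0) = 0.000000; V(2,1) = 0.000000; V(2,2) = 20.055077
Backward induction: V(k, i) = exp(-r*dt) * [p * V(k+1, i) + (1-p) * V(k+1, i+1)].
  V(1,0) = exp(-r*dt) * [p*0.000000 + (1-p)*0.000000] = 0.000000
  V(1,1) = exp(-r*dt) * [p*0.000000 + (1-p)*20.055077] = 10.971851
  V(0,0) = exp(-r*dt) * [p*0.000000 + (1-p)*10.971851] = 6.002546

Answer: Price = V(0,0) = 6.0025


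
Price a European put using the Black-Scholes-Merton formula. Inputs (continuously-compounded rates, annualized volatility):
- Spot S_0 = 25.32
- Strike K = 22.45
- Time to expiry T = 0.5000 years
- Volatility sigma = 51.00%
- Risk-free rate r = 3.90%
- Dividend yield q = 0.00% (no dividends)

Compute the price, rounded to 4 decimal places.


Answer: Price = 1.9831

Derivation:
d1 = (ln(S/K) + (r - q + 0.5*sigma^2) * T) / (sigma * sqrt(T)) = 0.56798417
d2 = d1 - sigma * sqrt(T) = 0.20735971
exp(-rT) = 0.98068890; exp(-qT) = 1.00000000
P = K * exp(-rT) * N(-d2) - S_0 * exp(-qT) * N(-d1)
N(-d1) = 0.28502286; N(-d2) = 0.41786447
P = 22.4500 * 0.98068890 * 0.41786447 - 25.3200 * 1.00000000 * 0.28502286 = 1.9831


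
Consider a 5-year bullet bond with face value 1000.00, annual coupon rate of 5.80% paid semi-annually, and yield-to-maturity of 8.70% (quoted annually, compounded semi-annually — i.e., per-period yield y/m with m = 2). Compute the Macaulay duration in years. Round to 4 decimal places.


Answer: Macaulay duration = 4.3661 years

Derivation:
Coupon per period c = face * coupon_rate / m = 29.000000
Periods per year m = 2; per-period yield y/m = 0.043500
Number of cashflows N = 10
Cashflows (t years, CF_t, discount factor 1/(1+y/m)^(m*t), PV):
  t = 0.5000: CF_t = 29.000000, DF = 0.958313, PV = 27.791088
  t = 1.0000: CF_t = 29.000000, DF = 0.918365, PV = 26.632571
  t = 1.5000: CF_t = 29.000000, DF = 0.880081, PV = 25.522349
  t = 2.0000: CF_t = 29.000000, DF = 0.843393, PV = 24.458408
  t = 2.5000: CF_t = 29.000000, DF = 0.808235, PV = 23.438819
  t = 3.0000: CF_t = 29.000000, DF = 0.774543, PV = 22.461734
  t = 3.5000: CF_t = 29.000000, DF = 0.742254, PV = 21.525380
  t = 4.0000: CF_t = 29.000000, DF = 0.711312, PV = 20.628059
  t = 4.5000: CF_t = 29.000000, DF = 0.681660, PV = 19.768145
  t = 5.0000: CF_t = 1029.000000, DF = 0.653244, PV = 672.188133
Price P = sum_t PV_t = 884.414685
Macaulay numerator sum_t t * PV_t:
  t * PV_t at t = 0.5000: 13.895544
  t * PV_t at t = 1.0000: 26.632571
  t * PV_t at t = 1.5000: 38.283523
  t * PV_t at t = 2.0000: 48.916816
  t * PV_t at t = 2.5000: 58.597048
  t * PV_t at t = 3.0000: 67.385202
  t * PV_t at t = 3.5000: 75.338829
  t * PV_t at t = 4.0000: 82.512237
  t * PV_t at t = 4.5000: 88.956652
  t * PV_t at t = 5.0000: 3360.940663
Macaulay duration D = (sum_t t * PV_t) / P = 3861.459085 / 884.414685 = 4.366118


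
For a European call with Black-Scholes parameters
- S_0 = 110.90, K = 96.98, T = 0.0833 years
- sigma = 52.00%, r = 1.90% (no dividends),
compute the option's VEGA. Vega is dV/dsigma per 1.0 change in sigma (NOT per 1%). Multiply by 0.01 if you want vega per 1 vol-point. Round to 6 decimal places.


d1 = 0.9792641229; d2 = 0.8291830782
phi(d1) = 0.2469874769; exp(-qT) = 1.0000000000; exp(-rT) = 0.9984185518
Vega = S * exp(-qT) * phi(d1) * sqrt(T) = 110.9000 * 1.0000000000 * 0.2469874769 * 0.2886173938 = 7.905493

Answer: Vega = 7.905493


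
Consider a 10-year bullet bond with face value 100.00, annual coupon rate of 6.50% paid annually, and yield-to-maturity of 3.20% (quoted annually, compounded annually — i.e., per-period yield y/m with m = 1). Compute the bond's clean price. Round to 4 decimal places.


Coupon per period c = face * coupon_rate / m = 6.500000
Periods per year m = 1; per-period yield y/m = 0.032000
Number of cashflows N = 10
Cashflows (t years, CF_t, discount factor 1/(1+y/m)^(m*t), PV):
  t = 1.0000: CF_t = 6.500000, DF = 0.968992, PV = 6.298450
  t = 2.0000: CF_t = 6.500000, DF = 0.938946, PV = 6.103149
  t = 3.0000: CF_t = 6.500000, DF = 0.909831, PV = 5.913904
  t = 4.0000: CF_t = 6.500000, DF = 0.881620, PV = 5.730527
  t = 5.0000: CF_t = 6.500000, DF = 0.854283, PV = 5.552836
  t = 6.0000: CF_t = 6.500000, DF = 0.827793, PV = 5.380655
  t = 7.0000: CF_t = 6.500000, DF = 0.802125, PV = 5.213813
  t = 8.0000: CF_t = 6.500000, DF = 0.777253, PV = 5.052145
  t = 9.0000: CF_t = 6.500000, DF = 0.753152, PV = 4.895489
  t = 10.0000: CF_t = 106.500000, DF = 0.729799, PV = 77.723551
Price P = sum_t PV_t = 127.864519

Answer: Price = 127.8645


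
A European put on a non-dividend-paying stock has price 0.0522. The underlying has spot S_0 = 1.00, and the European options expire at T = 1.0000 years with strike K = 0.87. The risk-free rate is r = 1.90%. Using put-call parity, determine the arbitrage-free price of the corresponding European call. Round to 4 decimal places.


Put-call parity: C - P = S_0 * exp(-qT) - K * exp(-rT).
S_0 * exp(-qT) = 1.0000 * 1.00000000 = 1.00000000
K * exp(-rT) = 0.8700 * 0.98117936 = 0.85362605
C = P + S*exp(-qT) - K*exp(-rT)
C = 0.0522 + 1.00000000 - 0.85362605 = 0.1986

Answer: Call price = 0.1986


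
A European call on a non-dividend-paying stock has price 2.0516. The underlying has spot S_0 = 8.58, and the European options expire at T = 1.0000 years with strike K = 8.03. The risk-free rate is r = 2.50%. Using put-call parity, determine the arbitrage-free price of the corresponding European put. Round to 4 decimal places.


Put-call parity: C - P = S_0 * exp(-qT) - K * exp(-rT).
S_0 * exp(-qT) = 8.5800 * 1.00000000 = 8.58000000
K * exp(-rT) = 8.0300 * 0.97530991 = 7.83173859
P = C - S*exp(-qT) + K*exp(-rT)
P = 2.0516 - 8.58000000 + 7.83173859 = 1.3033

Answer: Put price = 1.3033


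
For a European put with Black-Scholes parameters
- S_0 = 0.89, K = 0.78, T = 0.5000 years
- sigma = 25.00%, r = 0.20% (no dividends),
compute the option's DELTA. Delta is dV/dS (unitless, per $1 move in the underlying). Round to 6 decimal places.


Answer: Delta = -0.200359

Derivation:
d1 = 0.8403400844; d2 = 0.6635633891
phi(d1) = 0.2802637200; exp(-qT) = 1.0000000000; exp(-rT) = 0.9990004998
N(-d1) = 0.2003588663
Delta = -exp(-qT) * N(-d1) = -1.0000000000 * 0.2003588663 = -0.200359


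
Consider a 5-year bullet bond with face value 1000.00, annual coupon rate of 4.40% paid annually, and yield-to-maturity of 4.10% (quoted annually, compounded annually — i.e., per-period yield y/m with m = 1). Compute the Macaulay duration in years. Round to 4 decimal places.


Coupon per period c = face * coupon_rate / m = 44.000000
Periods per year m = 1; per-period yield y/m = 0.041000
Number of cashflows N = 5
Cashflows (t years, CF_t, discount factor 1/(1+y/m)^(m*t), PV):
  t = 1.0000: CF_t = 44.000000, DF = 0.960615, PV = 42.267051
  t = 2.0000: CF_t = 44.000000, DF = 0.922781, PV = 40.602354
  t = 3.0000: CF_t = 44.000000, DF = 0.886437, PV = 39.003222
  t = 4.0000: CF_t = 44.000000, DF = 0.851524, PV = 37.467072
  t = 5.0000: CF_t = 1044.000000, DF = 0.817987, PV = 853.978331
Price P = sum_t PV_t = 1013.318031
Macaulay numerator sum_t t * PV_t:
  t * PV_t at t = 1.0000: 42.267051
  t * PV_t at t = 2.0000: 81.204709
  t * PV_t at t = 3.0000: 117.009667
  t * PV_t at t = 4.0000: 149.868289
  t * PV_t at t = 5.0000: 4269.891656
Macaulay duration D = (sum_t t * PV_t) / P = 4660.241372 / 1013.318031 = 4.598992

Answer: Macaulay duration = 4.5990 years


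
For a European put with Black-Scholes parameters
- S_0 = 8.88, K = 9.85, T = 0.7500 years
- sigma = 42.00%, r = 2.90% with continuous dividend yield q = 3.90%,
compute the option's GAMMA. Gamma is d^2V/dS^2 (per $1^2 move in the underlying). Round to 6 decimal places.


d1 = -0.1237726206; d2 = -0.4875032902
phi(d1) = 0.3958981238; exp(-qT) = 0.9711736407; exp(-rT) = 0.9784848257
Gamma = exp(-qT) * phi(d1) / (S * sigma * sqrt(T)) = 0.9711736407 * 0.3958981238 / (8.8800 * 0.4200 * 0.8660254038) = 0.119038

Answer: Gamma = 0.119038


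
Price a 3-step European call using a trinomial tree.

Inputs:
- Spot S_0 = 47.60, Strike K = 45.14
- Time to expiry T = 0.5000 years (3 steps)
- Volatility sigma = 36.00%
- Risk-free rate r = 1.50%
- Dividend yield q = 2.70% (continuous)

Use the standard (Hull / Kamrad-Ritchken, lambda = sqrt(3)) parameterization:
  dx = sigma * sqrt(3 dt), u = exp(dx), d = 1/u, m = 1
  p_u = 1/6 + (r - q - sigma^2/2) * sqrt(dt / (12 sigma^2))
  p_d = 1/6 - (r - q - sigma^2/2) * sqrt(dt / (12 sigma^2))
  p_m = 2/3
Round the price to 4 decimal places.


Answer: Price = V(0,0) = 5.7342

Derivation:
dt = T/N = 0.166667; dx = sigma*sqrt(3*dt) = 0.254558
u = exp(dx) = 1.289892; d = 1/u = 0.775259
p_u = 0.141525, p_m = 0.666667, p_d = 0.191808
Discount per step: exp(-r*dt) = 0.997503
Stock lattice S(k, j) with j the centered position index:
  k=0: S(0,+0) = 47.6000
  k=1: S(1,-1) = 36.9023; S(1,+0) = 47.6000; S(1,+1) = 61.3989
  k=2: S(2,-2) = 28.6088; S(2,-1) = 36.9023; S(2,+0) = 47.6000; S(2,+1) = 61.3989; S(2,+2) = 79.1979
  k=3: S(3,-3) = 22.1793; S(3,-2) = 28.6088; S(3,-1) = 36.9023; S(3,+0) = 47.6000; S(3,+1) = 61.3989; S(3,+2) = 79.1979; S(3,+3) = 102.1567
Terminal payoffs V(N, j) = max(S_T - K, 0):
  V(3,-3) = 0.000000; V(3,-2) = 0.000000; V(3,-1) = 0.000000; V(3,+0) = 2.460000; V(3,+1) = 16.258856; V(3,+2) = 34.057889; V(3,+3) = 57.016718
Backward induction: V(k, j) = exp(-r*dt) * [p_u * V(k+1, j+1) + p_m * V(k+1, j) + p_d * V(k+1, j-1)]
  V(2,-2) = exp(-r*dt) * [p_u*0.000000 + p_m*0.000000 + p_d*0.000000] = 0.000000
  V(2,-1) = exp(-r*dt) * [p_u*2.460000 + p_m*0.000000 + p_d*0.000000] = 0.347282
  V(2,+0) = exp(-r*dt) * [p_u*16.258856 + p_m*2.460000 + p_d*0.000000] = 3.931196
  V(2,+1) = exp(-r*dt) * [p_u*34.057889 + p_m*16.258856 + p_d*2.460000] = 16.090854
  V(2,+2) = exp(-r*dt) * [p_u*57.016718 + p_m*34.057889 + p_d*16.258856] = 33.808511
  V(1,-1) = exp(-r*dt) * [p_u*3.931196 + p_m*0.347282 + p_d*0.000000] = 0.785917
  V(1,+0) = exp(-r*dt) * [p_u*16.090854 + p_m*3.931196 + p_d*0.347282] = 4.952272
  V(1,+1) = exp(-r*dt) * [p_u*33.808511 + p_m*16.090854 + p_d*3.931196] = 16.225410
  V(0,+0) = exp(-r*dt) * [p_u*16.225410 + p_m*4.952272 + p_d*0.785917] = 5.734209


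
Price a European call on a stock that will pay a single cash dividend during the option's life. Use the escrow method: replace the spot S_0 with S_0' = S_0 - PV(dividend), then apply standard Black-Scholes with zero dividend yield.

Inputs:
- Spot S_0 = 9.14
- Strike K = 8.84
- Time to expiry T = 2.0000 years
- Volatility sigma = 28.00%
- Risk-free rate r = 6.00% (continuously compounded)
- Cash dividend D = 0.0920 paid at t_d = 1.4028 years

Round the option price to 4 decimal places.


Answer: Price = 2.0189

Derivation:
PV(D) = D * exp(-r * t_d) = 0.0920 * 0.91927680 = 0.08457347
S_0' = S_0 - PV(D) = 9.1400 - 0.08457347 = 9.05542653
d1 = (ln(S_0'/K) + (r + sigma^2/2)*T) / (sigma*sqrt(T)) = 0.56184007
d2 = d1 - sigma*sqrt(T) = 0.16586028
exp(-rT) = 0.88692044
N(d1) = 0.71288751; N(d2) = 0.56586655
C = S_0' * N(d1) - K * exp(-rT) * N(d2) = 9.05542653 * 0.71288751 - 8.8400 * 0.88692044 * 0.56586655 = 2.0189


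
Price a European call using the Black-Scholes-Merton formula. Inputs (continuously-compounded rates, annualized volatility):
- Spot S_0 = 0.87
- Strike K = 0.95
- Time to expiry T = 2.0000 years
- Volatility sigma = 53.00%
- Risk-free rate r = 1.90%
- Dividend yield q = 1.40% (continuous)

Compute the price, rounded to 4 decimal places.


d1 = (ln(S/K) + (r - q + 0.5*sigma^2) * T) / (sigma * sqrt(T)) = 0.27074348
d2 = d1 - sigma * sqrt(T) = -0.47878970
exp(-rT) = 0.96271294; exp(-qT) = 0.97238837
C = S_0 * exp(-qT) * N(d1) - K * exp(-rT) * N(d2)
N(d1) = 0.60670584; N(d2) = 0.31604412
C = 0.8700 * 0.97238837 * 0.60670584 - 0.9500 * 0.96271294 * 0.31604412 = 0.2242

Answer: Price = 0.2242


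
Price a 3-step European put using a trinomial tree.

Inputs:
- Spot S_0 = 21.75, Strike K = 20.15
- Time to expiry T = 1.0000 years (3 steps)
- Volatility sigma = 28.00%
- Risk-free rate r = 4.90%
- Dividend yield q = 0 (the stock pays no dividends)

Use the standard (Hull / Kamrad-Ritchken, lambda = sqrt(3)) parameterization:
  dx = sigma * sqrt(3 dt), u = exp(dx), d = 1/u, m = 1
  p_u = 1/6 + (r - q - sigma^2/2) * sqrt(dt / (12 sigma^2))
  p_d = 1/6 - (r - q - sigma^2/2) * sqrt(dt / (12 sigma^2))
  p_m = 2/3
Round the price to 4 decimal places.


Answer: Price = V(0,0) = 1.2284

Derivation:
dt = T/N = 0.333333; dx = sigma*sqrt(3*dt) = 0.280000
u = exp(dx) = 1.323130; d = 1/u = 0.755784
p_u = 0.172500, p_m = 0.666667, p_d = 0.160833
Discount per step: exp(-r*dt) = 0.983799
Stock lattice S(k, j) with j the centered position index:
  k=0: S(0,+0) = 21.7500
  k=1: S(1,-1) = 16.4383; S(1,+0) = 21.7500; S(1,+1) = 28.7781
  k=2: S(2,-2) = 12.4238; S(2,-1) = 16.4383; S(2,+0) = 21.7500; S(2,+1) = 28.7781; S(2,+2) = 38.0771
  k=3: S(3,-3) = 9.3897; S(3,-2) = 12.4238; S(3,-1) = 16.4383; S(3,+0) = 21.7500; S(3,+1) = 28.7781; S(3,+2) = 38.0771; S(3,+3) = 50.3810
Terminal payoffs V(N, j) = max(K - S_T, 0):
  V(3,-3) = 10.760296; V(3,-2) = 7.726203; V(3,-1) = 3.711704; V(3,+0) = 0.000000; V(3,+1) = 0.000000; V(3,+2) = 0.000000; V(3,+3) = 0.000000
Backward induction: V(k, j) = exp(-r*dt) * [p_u * V(k+1, j+1) + p_m * V(k+1, j) + p_d * V(k+1, j-1)]
  V(2,-2) = exp(-r*dt) * [p_u*3.711704 + p_m*7.726203 + p_d*10.760296] = 7.399829
  V(2,-1) = exp(-r*dt) * [p_u*0.000000 + p_m*3.711704 + p_d*7.726203] = 3.656881
  V(2,+0) = exp(-r*dt) * [p_u*0.000000 + p_m*0.000000 + p_d*3.711704] = 0.587294
  V(2,+1) = exp(-r*dt) * [p_u*0.000000 + p_m*0.000000 + p_d*0.000000] = 0.000000
  V(2,+2) = exp(-r*dt) * [p_u*0.000000 + p_m*0.000000 + p_d*0.000000] = 0.000000
  V(1,-1) = exp(-r*dt) * [p_u*0.587294 + p_m*3.656881 + p_d*7.399829] = 3.668950
  V(1,+0) = exp(-r*dt) * [p_u*0.000000 + p_m*0.587294 + p_d*3.656881] = 0.963806
  V(1,+1) = exp(-r*dt) * [p_u*0.000000 + p_m*0.000000 + p_d*0.587294] = 0.092926
  V(0,+0) = exp(-r*dt) * [p_u*0.092926 + p_m*0.963806 + p_d*3.668950] = 1.228428


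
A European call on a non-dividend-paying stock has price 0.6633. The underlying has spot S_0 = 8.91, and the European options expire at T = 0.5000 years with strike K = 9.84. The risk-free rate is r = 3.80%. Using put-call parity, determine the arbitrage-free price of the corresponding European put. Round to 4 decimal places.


Answer: Put price = 1.4081

Derivation:
Put-call parity: C - P = S_0 * exp(-qT) - K * exp(-rT).
S_0 * exp(-qT) = 8.9100 * 1.00000000 = 8.91000000
K * exp(-rT) = 9.8400 * 0.98117936 = 9.65480492
P = C - S*exp(-qT) + K*exp(-rT)
P = 0.6633 - 8.91000000 + 9.65480492 = 1.4081


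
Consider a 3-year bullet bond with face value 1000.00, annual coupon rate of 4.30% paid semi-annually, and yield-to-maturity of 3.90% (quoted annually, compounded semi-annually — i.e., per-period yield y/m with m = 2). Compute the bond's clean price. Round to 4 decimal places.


Answer: Price = 1011.2218

Derivation:
Coupon per period c = face * coupon_rate / m = 21.500000
Periods per year m = 2; per-period yield y/m = 0.019500
Number of cashflows N = 6
Cashflows (t years, CF_t, discount factor 1/(1+y/m)^(m*t), PV):
  t = 0.5000: CF_t = 21.500000, DF = 0.980873, PV = 21.088769
  t = 1.0000: CF_t = 21.500000, DF = 0.962112, PV = 20.685404
  t = 1.5000: CF_t = 21.500000, DF = 0.943709, PV = 20.289753
  t = 2.0000: CF_t = 21.500000, DF = 0.925659, PV = 19.901671
  t = 2.5000: CF_t = 21.500000, DF = 0.907954, PV = 19.521011
  t = 3.0000: CF_t = 1021.500000, DF = 0.890588, PV = 909.735182
Price P = sum_t PV_t = 1011.221790


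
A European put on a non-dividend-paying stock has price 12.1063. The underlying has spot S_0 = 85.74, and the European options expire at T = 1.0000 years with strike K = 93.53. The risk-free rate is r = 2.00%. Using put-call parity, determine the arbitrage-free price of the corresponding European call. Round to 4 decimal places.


Answer: Call price = 6.1683

Derivation:
Put-call parity: C - P = S_0 * exp(-qT) - K * exp(-rT).
S_0 * exp(-qT) = 85.7400 * 1.00000000 = 85.74000000
K * exp(-rT) = 93.5300 * 0.98019867 = 91.67798191
C = P + S*exp(-qT) - K*exp(-rT)
C = 12.1063 + 85.74000000 - 91.67798191 = 6.1683


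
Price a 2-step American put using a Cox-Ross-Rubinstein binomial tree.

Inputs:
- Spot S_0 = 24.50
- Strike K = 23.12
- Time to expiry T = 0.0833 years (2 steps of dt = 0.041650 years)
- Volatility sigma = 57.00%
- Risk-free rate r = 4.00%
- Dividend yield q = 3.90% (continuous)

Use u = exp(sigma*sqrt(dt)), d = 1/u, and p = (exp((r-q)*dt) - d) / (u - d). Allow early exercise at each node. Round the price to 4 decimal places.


Answer: Price = V(0,0) = 1.0330

Derivation:
dt = T/N = 0.041650
u = exp(sigma*sqrt(dt)) = 1.123364; d = 1/u = 0.890184
p = (exp((r-q)*dt) - d) / (u - d) = 0.471129
Discount per step: exp(-r*dt) = 0.998335
Stock lattice S(k, i) with i counting down-moves:
  k=0: S(0,0) = 24.5000
  k=1: S(1,0) = 27.5224; S(1,1) = 21.8095
  k=2: S(2,0) = 30.9177; S(2,1) = 24.5000; S(2,2) = 19.4145
Terminal payoffs V(N, i) = max(K - S_T, 0):
  V(2,0) = 0.000000; V(2,1) = 0.000000; V(2,2) = 3.705540
Backward induction: V(k, i) = exp(-r*dt) * [p * V(k+1, i) + (1-p) * V(k+1, i+1)]; then take max(V_cont, immediate exercise) for American.
  V(1,0) = exp(-r*dt) * [p*0.000000 + (1-p)*0.000000] = 0.000000; exercise = 0.000000; V(1,0) = max -> 0.000000
  V(1,1) = exp(-r*dt) * [p*0.000000 + (1-p)*3.705540] = 1.956489; exercise = 1.310501; V(1,1) = max -> 1.956489
  V(0,0) = exp(-r*dt) * [p*0.000000 + (1-p)*1.956489] = 1.033007; exercise = 0.000000; V(0,0) = max -> 1.033007


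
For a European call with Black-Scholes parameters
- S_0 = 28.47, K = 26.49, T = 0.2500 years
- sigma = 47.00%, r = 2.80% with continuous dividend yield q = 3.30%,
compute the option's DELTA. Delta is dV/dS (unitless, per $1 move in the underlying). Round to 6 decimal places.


d1 = 0.4189195660; d2 = 0.1839195660
phi(d1) = 0.3654282467; exp(-qT) = 0.9917839379; exp(-rT) = 0.9930244429
N(d1) = 0.6623625415
Delta = exp(-qT) * N(d1) = 0.9917839379 * 0.6623625415 = 0.656921

Answer: Delta = 0.656921


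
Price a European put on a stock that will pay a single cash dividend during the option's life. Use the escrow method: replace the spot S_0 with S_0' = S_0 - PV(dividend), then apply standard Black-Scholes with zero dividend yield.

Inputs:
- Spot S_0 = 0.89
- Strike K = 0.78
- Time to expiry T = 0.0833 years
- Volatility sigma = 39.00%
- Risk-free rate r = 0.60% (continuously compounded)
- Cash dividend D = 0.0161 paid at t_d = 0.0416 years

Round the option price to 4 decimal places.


Answer: Price = 0.0075

Derivation:
PV(D) = D * exp(-r * t_d) = 0.0161 * 0.99975043 = 0.01609598
S_0' = S_0 - PV(D) = 0.8900 - 0.01609598 = 0.87390402
d1 = (ln(S_0'/K) + (r + sigma^2/2)*T) / (sigma*sqrt(T)) = 1.07063395
d2 = d1 - sigma*sqrt(T) = 0.95807316
exp(-rT) = 0.99950032
N(-d1) = 0.14216703; N(-d2) = 0.16901293
P = K * exp(-rT) * N(-d2) - S_0' * N(-d1) = 0.7800 * 0.99950032 * 0.16901293 - 0.87390402 * 0.14216703 = 0.0075


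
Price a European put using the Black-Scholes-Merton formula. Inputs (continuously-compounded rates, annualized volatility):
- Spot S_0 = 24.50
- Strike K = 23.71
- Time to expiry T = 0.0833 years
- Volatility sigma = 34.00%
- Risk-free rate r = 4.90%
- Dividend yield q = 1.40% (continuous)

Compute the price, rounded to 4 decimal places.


Answer: Price = 0.5733

Derivation:
d1 = (ln(S/K) + (r - q + 0.5*sigma^2) * T) / (sigma * sqrt(T)) = 0.41278399
d2 = d1 - sigma * sqrt(T) = 0.31465408
exp(-rT) = 0.99592662; exp(-qT) = 0.99883448
P = K * exp(-rT) * N(-d2) - S_0 * exp(-qT) * N(-d1)
N(-d1) = 0.33988244; N(-d2) = 0.37651216
P = 23.7100 * 0.99592662 * 0.37651216 - 24.5000 * 0.99883448 * 0.33988244 = 0.5733


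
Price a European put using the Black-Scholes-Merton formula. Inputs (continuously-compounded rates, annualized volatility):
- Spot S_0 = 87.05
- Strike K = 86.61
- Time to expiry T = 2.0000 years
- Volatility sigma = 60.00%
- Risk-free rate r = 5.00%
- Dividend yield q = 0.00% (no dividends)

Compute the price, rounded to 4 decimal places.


Answer: Price = 23.0351

Derivation:
d1 = (ln(S/K) + (r - q + 0.5*sigma^2) * T) / (sigma * sqrt(T)) = 0.54808717
d2 = d1 - sigma * sqrt(T) = -0.30044097
exp(-rT) = 0.90483742; exp(-qT) = 1.00000000
P = K * exp(-rT) * N(-d2) - S_0 * exp(-qT) * N(-d1)
N(-d1) = 0.29181603; N(-d2) = 0.61807959
P = 86.6100 * 0.90483742 * 0.61807959 - 87.0500 * 1.00000000 * 0.29181603 = 23.0351


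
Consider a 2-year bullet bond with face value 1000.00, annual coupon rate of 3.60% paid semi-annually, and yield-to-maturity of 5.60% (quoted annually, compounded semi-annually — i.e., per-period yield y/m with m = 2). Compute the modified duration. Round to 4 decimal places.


Answer: Modified duration = 1.8934

Derivation:
Coupon per period c = face * coupon_rate / m = 18.000000
Periods per year m = 2; per-period yield y/m = 0.028000
Number of cashflows N = 4
Cashflows (t years, CF_t, discount factor 1/(1+y/m)^(m*t), PV):
  t = 0.5000: CF_t = 18.000000, DF = 0.972763, PV = 17.509728
  t = 1.0000: CF_t = 18.000000, DF = 0.946267, PV = 17.032809
  t = 1.5000: CF_t = 18.000000, DF = 0.920493, PV = 16.568880
  t = 2.0000: CF_t = 1018.000000, DF = 0.895422, PV = 911.539136
Price P = sum_t PV_t = 962.650553
First compute Macaulay numerator sum_t t * PV_t:
  t * PV_t at t = 0.5000: 8.754864
  t * PV_t at t = 1.0000: 17.032809
  t * PV_t at t = 1.5000: 24.853320
  t * PV_t at t = 2.0000: 1823.078272
Macaulay duration D = 1873.719265 / 962.650553 = 1.946417
Modified duration = D / (1 + y/m) = 1.946417 / (1 + 0.028000) = 1.893402
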